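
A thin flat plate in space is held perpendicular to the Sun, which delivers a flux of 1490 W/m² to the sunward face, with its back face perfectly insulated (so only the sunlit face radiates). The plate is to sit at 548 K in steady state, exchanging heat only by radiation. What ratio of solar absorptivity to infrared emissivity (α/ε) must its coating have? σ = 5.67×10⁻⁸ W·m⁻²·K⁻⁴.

α/ε ≈ 3.43

Balance: αS·A = εσ·1A·T⁴ ⇒ α/ε = σT⁴/S.
α/ε = 5.67×10⁻⁸·(548)⁴/1490 = 5.67×10⁻⁸·9.018×10¹⁰/1490.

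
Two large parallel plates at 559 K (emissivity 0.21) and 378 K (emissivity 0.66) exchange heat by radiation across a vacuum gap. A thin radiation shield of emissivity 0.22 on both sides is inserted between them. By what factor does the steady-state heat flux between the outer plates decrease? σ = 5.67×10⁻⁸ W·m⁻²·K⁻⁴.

Without shield: q₀ = σΔ(T⁴)/(1/ε₁+1/ε₂−1) with denominator 5.277.
With shield the two gaps are in series; the resistances add: (1/ε₁+1/ε_s−1)+(1/ε_s+1/ε₂−1) = 8.307+5.061 = 13.37.
Heat-flux ratio q₀/q = 13.37/5.277.

factor ≈ 2.53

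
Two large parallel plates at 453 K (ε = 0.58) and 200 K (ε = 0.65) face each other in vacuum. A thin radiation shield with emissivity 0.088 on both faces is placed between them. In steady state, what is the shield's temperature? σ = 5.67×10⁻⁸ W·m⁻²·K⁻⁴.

T_s ≈ 384 K

In steady state the net flux on the hot side equals that on the cold side.
σ(T₁⁴−T_s⁴)/D₁ = σ(T_s⁴−T₂⁴)/D₂, with D₁ = 1/ε₁+1/ε_s−1 = 12.09, D₂ = 1/ε_s+1/ε₂−1 = 11.90.
Solve for T_s⁴: T_s⁴ = (D₂·T₁⁴ + D₁·T₂⁴)/(D₁+D₂) = 2.170×10¹⁰ K⁴.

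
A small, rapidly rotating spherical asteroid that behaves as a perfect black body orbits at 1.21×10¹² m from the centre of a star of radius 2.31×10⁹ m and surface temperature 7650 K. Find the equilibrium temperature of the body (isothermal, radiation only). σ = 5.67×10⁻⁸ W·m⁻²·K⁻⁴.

The star's surface emits σT_*⁴; at distance d the flux is S = σT_*⁴(R_*/d)².
S = 5.67×10⁻⁸·(7650)⁴·(2.31×10⁹/1.21×10¹²)² = 707.8 W/m².
For an isothermal sphere T⁴ = (1−a)S/(4σ) = 3.121×10⁹ K⁴.

T ≈ 236 K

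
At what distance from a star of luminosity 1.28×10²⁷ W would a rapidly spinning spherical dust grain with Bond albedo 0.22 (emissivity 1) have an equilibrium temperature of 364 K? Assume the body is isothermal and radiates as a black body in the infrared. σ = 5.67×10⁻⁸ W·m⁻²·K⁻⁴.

d ≈ 1.41×10¹¹ m

For an isothermal black-emitting sphere, (1−a)S·πr² = σ·4πr²·T⁴ ⇒ S = 4σT⁴/(1−a).
S = 4·5.67×10⁻⁸·(364)⁴/0.780 = 5105 W/m².
Flux falls as S = L/(4πd²), so d = √(L/(4πS)) = √(1.28×10²⁷/(4π·5105)).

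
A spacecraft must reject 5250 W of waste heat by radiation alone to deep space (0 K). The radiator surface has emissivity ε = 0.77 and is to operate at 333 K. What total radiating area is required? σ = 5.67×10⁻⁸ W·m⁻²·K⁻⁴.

A ≈ 9.78 m²

P = εσA T⁴ ⇒ A = P/(εσT⁴).
T⁴ = 1.230×10¹⁰ K⁴.
A = 5250/(0.77 × 5.67×10⁻⁸ × 1.230×10¹⁰).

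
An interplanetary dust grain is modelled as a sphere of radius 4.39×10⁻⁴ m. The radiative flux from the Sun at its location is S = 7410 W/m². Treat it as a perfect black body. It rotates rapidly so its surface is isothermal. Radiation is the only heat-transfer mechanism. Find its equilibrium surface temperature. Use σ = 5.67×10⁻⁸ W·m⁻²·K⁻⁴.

At equilibrium, absorbed power = emitted power.
Absorbing cross-section = πr² = 6.055×10⁻⁷ m²; emitting surface = 4πr² = 2.422×10⁻⁶ m² (ratio 4).
S·A_cross = εσ·A_surf·T⁴  ⇒  T⁴ = S/(4σ).
T⁴ = 1.00·7410/(4·5.67×10⁻⁸) = 3.267×10¹⁰ K⁴.
T = (3.267×10¹⁰)^(1/4).

T ≈ 425 K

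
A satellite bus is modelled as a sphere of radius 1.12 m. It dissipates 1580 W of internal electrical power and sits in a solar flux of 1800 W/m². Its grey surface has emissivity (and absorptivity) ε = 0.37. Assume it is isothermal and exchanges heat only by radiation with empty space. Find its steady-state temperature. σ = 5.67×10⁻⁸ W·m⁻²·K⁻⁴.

T ≈ 336 K

At steady state, absorbed solar power + internal power = radiated power.
Absorbed: α·S·A_cross = 0.37·1800·3.941 = 2625 W (cross-section πr²).
Total input = 2625 + 1580 = 4205 W.
Radiated: εσ·A_surf·T⁴ with A_surf = 4πr² = 15.76 m².
T⁴ = 4205/(0.37·5.67×10⁻⁸·15.76) = 1.271×10¹⁰ K⁴.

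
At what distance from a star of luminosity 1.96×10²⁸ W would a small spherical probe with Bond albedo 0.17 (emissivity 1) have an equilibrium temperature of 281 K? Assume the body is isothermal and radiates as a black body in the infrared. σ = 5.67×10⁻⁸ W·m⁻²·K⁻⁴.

d ≈ 9.57×10¹¹ m

For an isothermal black-emitting sphere, (1−a)S·πr² = σ·4πr²·T⁴ ⇒ S = 4σT⁴/(1−a).
S = 4·5.67×10⁻⁸·(281)⁴/0.830 = 1704 W/m².
Flux falls as S = L/(4πd²), so d = √(L/(4πS)) = √(1.96×10²⁸/(4π·1704)).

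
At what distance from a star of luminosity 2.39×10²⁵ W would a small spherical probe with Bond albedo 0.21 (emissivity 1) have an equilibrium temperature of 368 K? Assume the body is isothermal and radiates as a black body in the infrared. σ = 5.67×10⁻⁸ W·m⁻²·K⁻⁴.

d ≈ 1.90×10¹⁰ m

For an isothermal black-emitting sphere, (1−a)S·πr² = σ·4πr²·T⁴ ⇒ S = 4σT⁴/(1−a).
S = 4·5.67×10⁻⁸·(368)⁴/0.790 = 5265 W/m².
Flux falls as S = L/(4πd²), so d = √(L/(4πS)) = √(2.39×10²⁵/(4π·5265)).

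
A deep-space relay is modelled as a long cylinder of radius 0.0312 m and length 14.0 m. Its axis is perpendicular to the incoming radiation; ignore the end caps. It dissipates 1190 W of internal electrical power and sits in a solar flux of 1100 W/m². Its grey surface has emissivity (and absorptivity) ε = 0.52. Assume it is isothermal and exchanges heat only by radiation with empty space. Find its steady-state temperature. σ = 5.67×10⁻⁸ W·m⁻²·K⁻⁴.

T ≈ 380 K

At steady state, absorbed solar power + internal power = radiated power.
Absorbed: α·S·A_cross = 0.52·1100·0.8736 = 499.7 W (cross-section 2rL).
Total input = 499.7 + 1190 = 1690 W.
Radiated: εσ·A_surf·T⁴ with A_surf = 2πrL = 2.744 m².
T⁴ = 1690/(0.52·5.67×10⁻⁸·2.744) = 2.088×10¹⁰ K⁴.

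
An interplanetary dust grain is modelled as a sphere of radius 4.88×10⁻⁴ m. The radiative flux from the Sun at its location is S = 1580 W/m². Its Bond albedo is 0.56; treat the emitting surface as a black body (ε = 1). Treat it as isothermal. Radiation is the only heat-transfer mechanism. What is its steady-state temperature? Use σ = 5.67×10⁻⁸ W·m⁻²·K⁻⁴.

T ≈ 235 K

At equilibrium, absorbed power = emitted power.
Absorbing cross-section = πr² = 7.482×10⁻⁷ m²; emitting surface = 4πr² = 2.993×10⁻⁶ m² (ratio 4).
(1−a)S·A_cross = εσ·A_surf·T⁴  ⇒  T⁴ = (1−a)S/(4σ).
T⁴ = 0.440·1580/(4·5.67×10⁻⁸) = 3.065×10⁹ K⁴.
T = (3.065×10⁹)^(1/4).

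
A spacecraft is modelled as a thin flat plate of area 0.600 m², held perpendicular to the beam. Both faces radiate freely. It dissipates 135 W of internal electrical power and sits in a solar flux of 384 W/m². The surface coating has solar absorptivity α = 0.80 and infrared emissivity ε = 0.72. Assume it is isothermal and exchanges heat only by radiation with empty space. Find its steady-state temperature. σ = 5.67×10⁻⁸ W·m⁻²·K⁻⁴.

T ≈ 284 K

At steady state, absorbed solar power + internal power = radiated power.
Absorbed: α·S·A_cross = 0.80·384·0.6000 = 184.3 W (cross-section A).
Total input = 184.3 + 135 = 319.3 W.
Radiated: εσ·A_surf·T⁴ with A_surf = 2A = 1.200 m².
T⁴ = 319.3/(0.72·5.67×10⁻⁸·1.200) = 6.518×10⁹ K⁴.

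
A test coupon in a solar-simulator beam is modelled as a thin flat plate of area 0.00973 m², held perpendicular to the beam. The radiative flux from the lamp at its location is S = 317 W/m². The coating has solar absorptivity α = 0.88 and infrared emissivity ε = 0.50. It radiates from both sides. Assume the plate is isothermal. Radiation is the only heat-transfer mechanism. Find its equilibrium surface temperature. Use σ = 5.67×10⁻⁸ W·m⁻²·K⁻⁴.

T ≈ 265 K

At equilibrium, absorbed power = emitted power.
Absorbing cross-section = A = 0.009730 m²; emitting surface = 2A = 0.01946 m² (ratio 2).
αS·A_cross = εσ·A_surf·T⁴  ⇒  T⁴ = αS/(ε·2σ).
T⁴ = 0.880·317/(0.50·2·5.67×10⁻⁸) = 4.920×10⁹ K⁴.
T = (4.920×10⁹)^(1/4).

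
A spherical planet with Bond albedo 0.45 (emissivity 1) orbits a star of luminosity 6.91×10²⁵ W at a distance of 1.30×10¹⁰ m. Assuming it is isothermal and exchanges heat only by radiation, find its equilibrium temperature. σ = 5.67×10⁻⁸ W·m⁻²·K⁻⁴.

First find the stellar flux at distance d: S = L/(4πd²) = 6.91×10²⁵/(4π·(1.30×10¹⁰)²) = 32540 W/m².
For an isothermal sphere, absorbed (1−a)S·πr² = emitted σ·4πr²·T⁴, so T⁴ = (1−a)S/(4σ).
T⁴ = 0.550·32540/(4·5.67×10⁻⁸) = 7.890×10¹⁰ K⁴.

T ≈ 530 K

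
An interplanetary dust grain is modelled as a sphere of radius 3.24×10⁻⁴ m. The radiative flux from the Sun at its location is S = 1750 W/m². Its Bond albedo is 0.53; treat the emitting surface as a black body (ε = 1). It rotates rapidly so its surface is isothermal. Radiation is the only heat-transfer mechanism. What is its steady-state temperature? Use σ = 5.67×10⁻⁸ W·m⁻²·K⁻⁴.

At equilibrium, absorbed power = emitted power.
Absorbing cross-section = πr² = 3.298×10⁻⁷ m²; emitting surface = 4πr² = 1.319×10⁻⁶ m² (ratio 4).
(1−a)S·A_cross = εσ·A_surf·T⁴  ⇒  T⁴ = (1−a)S/(4σ).
T⁴ = 0.470·1750/(4·5.67×10⁻⁸) = 3.627×10⁹ K⁴.
T = (3.627×10⁹)^(1/4).

T ≈ 245 K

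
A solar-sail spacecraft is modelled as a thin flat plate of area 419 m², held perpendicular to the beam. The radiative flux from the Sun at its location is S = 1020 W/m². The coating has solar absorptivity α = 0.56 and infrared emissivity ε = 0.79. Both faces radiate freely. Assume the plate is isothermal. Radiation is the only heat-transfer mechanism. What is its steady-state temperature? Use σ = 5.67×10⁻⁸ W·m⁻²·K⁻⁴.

T ≈ 283 K

At equilibrium, absorbed power = emitted power.
Absorbing cross-section = A = 419.0 m²; emitting surface = 2A = 838.0 m² (ratio 2).
αS·A_cross = εσ·A_surf·T⁴  ⇒  T⁴ = αS/(ε·2σ).
T⁴ = 0.560·1020/(0.79·2·5.67×10⁻⁸) = 6.376×10⁹ K⁴.
T = (6.376×10⁹)^(1/4).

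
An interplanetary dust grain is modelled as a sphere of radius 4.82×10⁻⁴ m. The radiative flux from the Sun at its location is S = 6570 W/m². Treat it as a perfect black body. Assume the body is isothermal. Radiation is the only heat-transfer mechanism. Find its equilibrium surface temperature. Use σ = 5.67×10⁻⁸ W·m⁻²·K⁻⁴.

At equilibrium, absorbed power = emitted power.
Absorbing cross-section = πr² = 7.299×10⁻⁷ m²; emitting surface = 4πr² = 2.919×10⁻⁶ m² (ratio 4).
S·A_cross = εσ·A_surf·T⁴  ⇒  T⁴ = S/(4σ).
T⁴ = 1.00·6570/(4·5.67×10⁻⁸) = 2.897×10¹⁰ K⁴.
T = (2.897×10¹⁰)^(1/4).

T ≈ 413 K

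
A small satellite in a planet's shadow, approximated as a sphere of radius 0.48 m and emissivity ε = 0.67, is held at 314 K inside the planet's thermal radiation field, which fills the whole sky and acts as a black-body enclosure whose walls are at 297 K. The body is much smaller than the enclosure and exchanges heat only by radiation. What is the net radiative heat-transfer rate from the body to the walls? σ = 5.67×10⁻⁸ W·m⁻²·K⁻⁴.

For a small grey body in a large enclosure: P_net = εσA(T_body⁴ − T_wall⁴).
A = 4πr² = 2.895 m²; T_body⁴ − T_wall⁴ = 9.721×10⁹ − 7.781×10⁹ = 1.940×10⁹ K⁴.
|P_net| = 0.67·5.67×10⁻⁸·2.895·1.940×10⁹.

P_net ≈ 213 W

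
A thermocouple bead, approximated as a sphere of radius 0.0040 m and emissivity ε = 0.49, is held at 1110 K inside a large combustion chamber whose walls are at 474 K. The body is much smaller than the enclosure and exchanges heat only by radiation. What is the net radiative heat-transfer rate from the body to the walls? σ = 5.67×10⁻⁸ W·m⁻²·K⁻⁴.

For a small grey body in a large enclosure: P_net = εσA(T_body⁴ − T_wall⁴).
A = 4πr² = 2.011×10⁻⁴ m²; T_body⁴ − T_wall⁴ = 1.518×10¹² − 5.048×10¹⁰ = 1.468×10¹² K⁴.
|P_net| = 0.49·5.67×10⁻⁸·2.011×10⁻⁴·1.468×10¹².

P_net ≈ 8.20 W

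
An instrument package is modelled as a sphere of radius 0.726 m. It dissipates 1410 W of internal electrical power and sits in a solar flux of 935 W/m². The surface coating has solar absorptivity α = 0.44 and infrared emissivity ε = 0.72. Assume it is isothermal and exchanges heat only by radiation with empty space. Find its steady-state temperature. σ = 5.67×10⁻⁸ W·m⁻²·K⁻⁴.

T ≈ 297 K

At steady state, absorbed solar power + internal power = radiated power.
Absorbed: α·S·A_cross = 0.44·935·1.656 = 681.2 W (cross-section πr²).
Total input = 681.2 + 1410 = 2091 W.
Radiated: εσ·A_surf·T⁴ with A_surf = 4πr² = 6.623 m².
T⁴ = 2091/(0.72·5.67×10⁻⁸·6.623) = 7.734×10⁹ K⁴.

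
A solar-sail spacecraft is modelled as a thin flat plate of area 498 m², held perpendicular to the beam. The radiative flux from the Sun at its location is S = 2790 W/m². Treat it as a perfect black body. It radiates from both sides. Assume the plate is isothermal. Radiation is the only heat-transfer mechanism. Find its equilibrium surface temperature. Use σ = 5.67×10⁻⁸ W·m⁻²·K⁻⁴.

T ≈ 396 K

At equilibrium, absorbed power = emitted power.
Absorbing cross-section = A = 498.0 m²; emitting surface = 2A = 996.0 m² (ratio 2).
S·A_cross = εσ·A_surf·T⁴  ⇒  T⁴ = S/(2σ).
T⁴ = 1.00·2790/(2·5.67×10⁻⁸) = 2.460×10¹⁰ K⁴.
T = (2.460×10¹⁰)^(1/4).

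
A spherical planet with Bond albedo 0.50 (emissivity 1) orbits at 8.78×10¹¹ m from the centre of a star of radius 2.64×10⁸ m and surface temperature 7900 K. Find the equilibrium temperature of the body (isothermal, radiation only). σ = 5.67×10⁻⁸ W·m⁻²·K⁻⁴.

T ≈ 81.5 K

The star's surface emits σT_*⁴; at distance d the flux is S = σT_*⁴(R_*/d)².
S = 5.67×10⁻⁸·(7900)⁴·(2.64×10⁸/8.78×10¹¹)² = 19.97 W/m².
For an isothermal sphere T⁴ = (1−a)S/(4σ) = 4.402×10⁷ K⁴.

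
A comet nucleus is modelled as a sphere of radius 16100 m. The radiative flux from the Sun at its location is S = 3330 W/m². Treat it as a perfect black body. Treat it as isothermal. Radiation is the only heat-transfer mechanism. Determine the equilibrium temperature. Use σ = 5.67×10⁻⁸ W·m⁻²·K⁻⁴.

At equilibrium, absorbed power = emitted power.
Absorbing cross-section = πr² = 8.143×10⁸ m²; emitting surface = 4πr² = 3.257×10⁹ m² (ratio 4).
S·A_cross = εσ·A_surf·T⁴  ⇒  T⁴ = S/(4σ).
T⁴ = 1.00·3330/(4·5.67×10⁻⁸) = 1.468×10¹⁰ K⁴.
T = (1.468×10¹⁰)^(1/4).

T ≈ 348 K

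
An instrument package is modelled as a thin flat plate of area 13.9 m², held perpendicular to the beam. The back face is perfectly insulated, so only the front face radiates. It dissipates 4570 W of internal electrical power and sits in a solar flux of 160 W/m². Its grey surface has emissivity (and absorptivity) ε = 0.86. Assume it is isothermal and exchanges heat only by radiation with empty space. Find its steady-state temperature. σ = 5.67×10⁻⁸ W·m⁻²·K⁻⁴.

T ≈ 313 K

At steady state, absorbed solar power + internal power = radiated power.
Absorbed: α·S·A_cross = 0.86·160·13.90 = 1913 W (cross-section A).
Total input = 1913 + 4570 = 6483 W.
Radiated: εσ·A_surf·T⁴ with A_surf = A = 13.90 m².
T⁴ = 6483/(0.86·5.67×10⁻⁸·13.90) = 9.564×10⁹ K⁴.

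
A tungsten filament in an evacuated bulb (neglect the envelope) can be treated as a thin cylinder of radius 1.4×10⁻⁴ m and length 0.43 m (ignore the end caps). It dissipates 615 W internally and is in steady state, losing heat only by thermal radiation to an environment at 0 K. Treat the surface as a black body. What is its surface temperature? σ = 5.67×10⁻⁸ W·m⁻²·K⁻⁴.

Steady state: internal power = radiated power, P = εσA T⁴.
Radiating area A = 2πrL = 3.782×10⁻⁴ m².
T⁴ = P/(εσA) = 615/(1.0·5.67×10⁻⁸·3.782×10⁻⁴) = 2.868×10¹³ K⁴.
T = (2.868×10¹³)^(1/4).

T ≈ 2310 K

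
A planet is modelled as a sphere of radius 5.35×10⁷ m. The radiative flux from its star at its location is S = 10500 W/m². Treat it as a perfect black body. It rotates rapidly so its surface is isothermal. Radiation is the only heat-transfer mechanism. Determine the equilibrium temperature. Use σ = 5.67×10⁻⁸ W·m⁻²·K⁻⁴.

T ≈ 464 K

At equilibrium, absorbed power = emitted power.
Absorbing cross-section = πr² = 8.992×10¹⁵ m²; emitting surface = 4πr² = 3.597×10¹⁶ m² (ratio 4).
S·A_cross = εσ·A_surf·T⁴  ⇒  T⁴ = S/(4σ).
T⁴ = 1.00·10500/(4·5.67×10⁻⁸) = 4.630×10¹⁰ K⁴.
T = (4.630×10¹⁰)^(1/4).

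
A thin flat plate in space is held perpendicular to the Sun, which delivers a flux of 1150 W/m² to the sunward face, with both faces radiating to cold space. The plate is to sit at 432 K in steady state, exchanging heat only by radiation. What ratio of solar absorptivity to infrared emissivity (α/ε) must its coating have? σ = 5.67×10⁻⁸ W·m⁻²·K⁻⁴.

Balance: αS·A = εσ·2A·T⁴ ⇒ α/ε = 2σT⁴/S.
α/ε = 2·5.67×10⁻⁸·(432)⁴/1150 = 2·5.67×10⁻⁸·3.483×10¹⁰/1150.

α/ε ≈ 3.43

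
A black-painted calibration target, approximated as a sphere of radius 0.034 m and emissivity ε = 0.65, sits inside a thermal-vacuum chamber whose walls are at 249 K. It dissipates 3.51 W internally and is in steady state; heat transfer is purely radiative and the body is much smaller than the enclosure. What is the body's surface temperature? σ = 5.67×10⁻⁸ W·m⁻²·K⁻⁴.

For a small grey body in a large enclosure, net radiated power = εσA(T⁴ − T_w⁴).
Steady state: P = εσA(T⁴ − T_w⁴) with A = 4πr² = 0.01453 m².
T⁴ = P/(εσA) + T_w⁴ = 3.51/(0.65·5.67×10⁻⁸·0.01453) + (249)⁴
    = 6.556×10⁹ + 3.844×10⁹ = 1.040×10¹⁰ K⁴.

T ≈ 319 K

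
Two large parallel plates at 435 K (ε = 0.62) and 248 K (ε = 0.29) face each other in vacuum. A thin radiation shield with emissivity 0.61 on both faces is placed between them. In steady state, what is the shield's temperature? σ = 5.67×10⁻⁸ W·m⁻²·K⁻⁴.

T_s ≈ 395 K

In steady state the net flux on the hot side equals that on the cold side.
σ(T₁⁴−T_s⁴)/D₁ = σ(T_s⁴−T₂⁴)/D₂, with D₁ = 1/ε₁+1/ε_s−1 = 2.252, D₂ = 1/ε_s+1/ε₂−1 = 4.088.
Solve for T_s⁴: T_s⁴ = (D₂·T₁⁴ + D₁·T₂⁴)/(D₁+D₂) = 2.443×10¹⁰ K⁴.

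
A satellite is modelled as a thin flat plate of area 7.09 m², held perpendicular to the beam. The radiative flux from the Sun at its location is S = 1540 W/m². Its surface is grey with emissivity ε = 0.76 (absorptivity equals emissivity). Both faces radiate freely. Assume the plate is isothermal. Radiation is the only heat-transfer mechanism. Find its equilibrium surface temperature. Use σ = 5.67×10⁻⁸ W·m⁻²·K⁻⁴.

At equilibrium, absorbed power = emitted power.
Absorbing cross-section = A = 7.090 m²; emitting surface = 2A = 14.18 m² (ratio 2).
εS·A_cross = εσ·A_surf·T⁴  ⇒  T⁴ = S/(2σ)   (ε cancels).
T⁴ = 1540/(2·5.67×10⁻⁸) = 1.358×10¹⁰ K⁴.
T = (1.358×10¹⁰)^(1/4).

T ≈ 341 K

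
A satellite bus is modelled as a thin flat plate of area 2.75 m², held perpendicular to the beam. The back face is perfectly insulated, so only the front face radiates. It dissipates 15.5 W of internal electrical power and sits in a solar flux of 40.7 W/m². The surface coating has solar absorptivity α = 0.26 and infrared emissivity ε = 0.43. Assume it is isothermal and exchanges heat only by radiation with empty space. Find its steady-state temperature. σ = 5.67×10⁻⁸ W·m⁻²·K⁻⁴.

At steady state, absorbed solar power + internal power = radiated power.
Absorbed: α·S·A_cross = 0.26·40.7·2.750 = 29.10 W (cross-section A).
Total input = 29.10 + 15.5 = 44.60 W.
Radiated: εσ·A_surf·T⁴ with A_surf = A = 2.750 m².
T⁴ = 44.60/(0.43·5.67×10⁻⁸·2.750) = 6.652×10⁸ K⁴.

T ≈ 161 K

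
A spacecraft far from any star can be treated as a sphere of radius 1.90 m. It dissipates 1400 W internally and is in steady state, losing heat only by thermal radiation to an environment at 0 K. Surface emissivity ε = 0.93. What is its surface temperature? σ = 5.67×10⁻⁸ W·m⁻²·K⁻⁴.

T ≈ 156 K

Steady state: internal power = radiated power, P = εσA T⁴.
Radiating area A = 4πr² = 45.36 m².
T⁴ = P/(εσA) = 1400/(0.93·5.67×10⁻⁸·45.36) = 5.853×10⁸ K⁴.
T = (5.853×10⁸)^(1/4).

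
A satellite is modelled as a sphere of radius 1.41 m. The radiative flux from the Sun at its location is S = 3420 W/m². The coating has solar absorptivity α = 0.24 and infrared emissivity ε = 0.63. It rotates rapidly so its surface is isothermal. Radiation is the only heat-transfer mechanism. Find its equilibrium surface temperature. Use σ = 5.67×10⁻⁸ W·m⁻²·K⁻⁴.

T ≈ 275 K

At equilibrium, absorbed power = emitted power.
Absorbing cross-section = πr² = 6.246 m²; emitting surface = 4πr² = 24.98 m² (ratio 4).
αS·A_cross = εσ·A_surf·T⁴  ⇒  T⁴ = αS/(ε·4σ).
T⁴ = 0.240·3420/(0.63·4·5.67×10⁻⁸) = 5.745×10⁹ K⁴.
T = (5.745×10⁹)^(1/4).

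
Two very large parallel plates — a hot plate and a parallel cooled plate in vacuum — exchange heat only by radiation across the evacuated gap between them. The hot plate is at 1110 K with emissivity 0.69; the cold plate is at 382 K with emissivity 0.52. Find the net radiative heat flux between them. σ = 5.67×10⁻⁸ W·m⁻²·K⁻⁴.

For two infinite grey parallel plates, q = σ(T₁⁴ − T₂⁴)/(1/ε₁ + 1/ε₂ − 1).
T₁⁴ − T₂⁴ = 1.518×10¹² − 2.129×10¹⁰ = 1.497×10¹² K⁴.
1/ε₁ + 1/ε₂ − 1 = 1.449 + 1.923 − 1 = 2.372.
q = 5.67×10⁻⁸ × 1.497×10¹² / 2.372.

q ≈ 35800 W/m²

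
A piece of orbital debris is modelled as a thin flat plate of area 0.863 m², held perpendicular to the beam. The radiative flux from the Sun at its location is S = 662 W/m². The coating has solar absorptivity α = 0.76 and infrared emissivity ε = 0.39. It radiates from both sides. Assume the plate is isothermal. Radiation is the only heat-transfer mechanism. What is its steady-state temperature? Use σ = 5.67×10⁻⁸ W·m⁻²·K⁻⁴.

At equilibrium, absorbed power = emitted power.
Absorbing cross-section = A = 0.8630 m²; emitting surface = 2A = 1.726 m² (ratio 2).
αS·A_cross = εσ·A_surf·T⁴  ⇒  T⁴ = αS/(ε·2σ).
T⁴ = 0.760·662/(0.39·2·5.67×10⁻⁸) = 1.138×10¹⁰ K⁴.
T = (1.138×10¹⁰)^(1/4).

T ≈ 327 K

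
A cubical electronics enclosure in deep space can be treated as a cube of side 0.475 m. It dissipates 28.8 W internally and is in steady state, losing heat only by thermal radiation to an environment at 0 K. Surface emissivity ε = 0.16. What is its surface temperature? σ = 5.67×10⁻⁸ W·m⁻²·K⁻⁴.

Steady state: internal power = radiated power, P = εσA T⁴.
Radiating area A = 6L² = 1.354 m².
T⁴ = P/(εσA) = 28.8/(0.16·5.67×10⁻⁸·1.354) = 2.345×10⁹ K⁴.
T = (2.345×10⁹)^(1/4).

T ≈ 220 K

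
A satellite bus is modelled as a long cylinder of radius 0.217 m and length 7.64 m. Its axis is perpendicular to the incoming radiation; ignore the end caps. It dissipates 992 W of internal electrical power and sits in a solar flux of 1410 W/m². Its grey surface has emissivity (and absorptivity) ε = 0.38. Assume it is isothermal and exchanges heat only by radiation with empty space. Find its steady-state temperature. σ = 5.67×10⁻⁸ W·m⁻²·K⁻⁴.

T ≈ 333 K

At steady state, absorbed solar power + internal power = radiated power.
Absorbed: α·S·A_cross = 0.38·1410·3.316 = 1777 W (cross-section 2rL).
Total input = 1777 + 992 = 2769 W.
Radiated: εσ·A_surf·T⁴ with A_surf = 2πrL = 10.42 m².
T⁴ = 2769/(0.38·5.67×10⁻⁸·10.42) = 1.234×10¹⁰ K⁴.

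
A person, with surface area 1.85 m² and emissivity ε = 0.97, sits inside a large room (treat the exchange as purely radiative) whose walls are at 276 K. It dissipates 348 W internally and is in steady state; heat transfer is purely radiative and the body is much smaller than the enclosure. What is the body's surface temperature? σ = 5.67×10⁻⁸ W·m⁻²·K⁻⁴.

T ≈ 310 K

For a small grey body in a large enclosure, net radiated power = εσA(T⁴ − T_w⁴).
Steady state: P = εσA(T⁴ − T_w⁴) with A = 1.85 m².
T⁴ = P/(εσA) + T_w⁴ = 348/(0.97·5.67×10⁻⁸·1.850) + (276)⁴
    = 3.420×10⁹ + 5.803×10⁹ = 9.223×10⁹ K⁴.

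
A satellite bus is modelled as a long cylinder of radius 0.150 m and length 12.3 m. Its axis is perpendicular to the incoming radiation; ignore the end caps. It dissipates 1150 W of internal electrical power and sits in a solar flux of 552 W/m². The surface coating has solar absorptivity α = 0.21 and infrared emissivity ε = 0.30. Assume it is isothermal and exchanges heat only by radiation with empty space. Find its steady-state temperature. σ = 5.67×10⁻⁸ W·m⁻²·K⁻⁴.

At steady state, absorbed solar power + internal power = radiated power.
Absorbed: α·S·A_cross = 0.21·552·3.690 = 427.7 W (cross-section 2rL).
Total input = 427.7 + 1150 = 1578 W.
Radiated: εσ·A_surf·T⁴ with A_surf = 2πrL = 11.59 m².
T⁴ = 1578/(0.30·5.67×10⁻⁸·11.59) = 8.001×10⁹ K⁴.

T ≈ 299 K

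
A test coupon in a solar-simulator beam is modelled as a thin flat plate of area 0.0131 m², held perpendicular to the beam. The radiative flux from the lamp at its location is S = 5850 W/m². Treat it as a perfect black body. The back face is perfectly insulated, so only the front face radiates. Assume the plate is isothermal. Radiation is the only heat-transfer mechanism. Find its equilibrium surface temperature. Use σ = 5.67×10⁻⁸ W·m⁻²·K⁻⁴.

At equilibrium, absorbed power = emitted power.
Absorbing cross-section = A = 0.01310 m²; emitting surface = A = 0.01310 m² (ratio 1).
S·A_cross = εσ·A_surf·T⁴  ⇒  T⁴ = S/(1σ).
T⁴ = 1.00·5850/(1·5.67×10⁻⁸) = 1.032×10¹¹ K⁴.
T = (1.032×10¹¹)^(1/4).

T ≈ 567 K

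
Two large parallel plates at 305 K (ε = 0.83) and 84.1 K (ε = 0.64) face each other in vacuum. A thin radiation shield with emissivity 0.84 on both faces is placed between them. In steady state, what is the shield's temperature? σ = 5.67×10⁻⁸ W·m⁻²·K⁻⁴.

T_s ≈ 264 K

In steady state the net flux on the hot side equals that on the cold side.
σ(T₁⁴−T_s⁴)/D₁ = σ(T_s⁴−T₂⁴)/D₂, with D₁ = 1/ε₁+1/ε_s−1 = 1.395, D₂ = 1/ε_s+1/ε₂−1 = 1.753.
Solve for T_s⁴: T_s⁴ = (D₂·T₁⁴ + D₁·T₂⁴)/(D₁+D₂) = 4.841×10⁹ K⁴.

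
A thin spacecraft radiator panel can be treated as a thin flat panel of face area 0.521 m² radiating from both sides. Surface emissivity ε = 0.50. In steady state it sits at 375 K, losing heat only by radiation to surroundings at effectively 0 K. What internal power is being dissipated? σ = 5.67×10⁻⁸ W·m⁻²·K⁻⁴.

P ≈ 584 W

Steady state: P = εσA T⁴.
A = 2·0.521 = 1.042 m²; T⁴ = (375)⁴ = 1.978×10¹⁰ K⁴.
P = 0.50 × 5.67×10⁻⁸ × 1.042 × 1.978×10¹⁰.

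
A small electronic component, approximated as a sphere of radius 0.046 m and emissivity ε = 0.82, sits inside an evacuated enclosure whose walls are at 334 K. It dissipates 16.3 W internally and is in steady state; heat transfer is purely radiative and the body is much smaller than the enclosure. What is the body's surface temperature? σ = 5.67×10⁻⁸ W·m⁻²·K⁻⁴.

T ≈ 400 K

For a small grey body in a large enclosure, net radiated power = εσA(T⁴ − T_w⁴).
Steady state: P = εσA(T⁴ − T_w⁴) with A = 4πr² = 0.02659 m².
T⁴ = P/(εσA) + T_w⁴ = 16.3/(0.82·5.67×10⁻⁸·0.02659) + (334)⁴
    = 1.318×10¹⁰ + 1.244×10¹⁰ = 2.563×10¹⁰ K⁴.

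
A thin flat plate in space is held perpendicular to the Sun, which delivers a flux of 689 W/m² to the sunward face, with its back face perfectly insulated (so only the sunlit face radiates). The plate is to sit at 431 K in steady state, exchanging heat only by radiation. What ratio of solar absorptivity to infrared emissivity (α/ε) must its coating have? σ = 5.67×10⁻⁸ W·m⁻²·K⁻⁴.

Balance: αS·A = εσ·1A·T⁴ ⇒ α/ε = σT⁴/S.
α/ε = 5.67×10⁻⁸·(431)⁴/689 = 5.67×10⁻⁸·3.451×10¹⁰/689.

α/ε ≈ 2.84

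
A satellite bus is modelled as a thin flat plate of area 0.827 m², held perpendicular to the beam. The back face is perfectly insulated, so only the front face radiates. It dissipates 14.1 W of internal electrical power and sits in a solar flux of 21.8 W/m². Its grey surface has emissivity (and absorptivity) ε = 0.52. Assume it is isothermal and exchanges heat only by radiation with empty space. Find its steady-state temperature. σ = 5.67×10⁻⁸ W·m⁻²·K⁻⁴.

At steady state, absorbed solar power + internal power = radiated power.
Absorbed: α·S·A_cross = 0.52·21.8·0.8270 = 9.375 W (cross-section A).
Total input = 9.375 + 14.1 = 23.47 W.
Radiated: εσ·A_surf·T⁴ with A_surf = A = 0.8270 m².
T⁴ = 23.47/(0.52·5.67×10⁻⁸·0.8270) = 9.627×10⁸ K⁴.

T ≈ 176 K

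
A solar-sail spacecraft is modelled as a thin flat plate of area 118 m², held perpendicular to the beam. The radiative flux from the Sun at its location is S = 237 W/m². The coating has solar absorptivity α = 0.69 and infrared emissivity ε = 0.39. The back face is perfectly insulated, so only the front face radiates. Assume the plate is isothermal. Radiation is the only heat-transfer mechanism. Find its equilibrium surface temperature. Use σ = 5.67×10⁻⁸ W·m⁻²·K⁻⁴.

T ≈ 293 K

At equilibrium, absorbed power = emitted power.
Absorbing cross-section = A = 118.0 m²; emitting surface = A = 118.0 m² (ratio 1).
αS·A_cross = εσ·A_surf·T⁴  ⇒  T⁴ = αS/(ε·1σ).
T⁴ = 0.690·237/(0.39·1·5.67×10⁻⁸) = 7.395×10⁹ K⁴.
T = (7.395×10⁹)^(1/4).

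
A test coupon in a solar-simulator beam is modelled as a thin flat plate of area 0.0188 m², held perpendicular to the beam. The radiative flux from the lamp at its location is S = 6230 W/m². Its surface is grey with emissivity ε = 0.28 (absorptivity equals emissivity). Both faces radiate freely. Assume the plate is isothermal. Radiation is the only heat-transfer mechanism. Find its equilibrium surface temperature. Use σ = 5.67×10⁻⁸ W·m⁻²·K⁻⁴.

At equilibrium, absorbed power = emitted power.
Absorbing cross-section = A = 0.01880 m²; emitting surface = 2A = 0.03760 m² (ratio 2).
εS·A_cross = εσ·A_surf·T⁴  ⇒  T⁴ = S/(2σ)   (ε cancels).
T⁴ = 6230/(2·5.67×10⁻⁸) = 5.494×10¹⁰ K⁴.
T = (5.494×10¹⁰)^(1/4).

T ≈ 484 K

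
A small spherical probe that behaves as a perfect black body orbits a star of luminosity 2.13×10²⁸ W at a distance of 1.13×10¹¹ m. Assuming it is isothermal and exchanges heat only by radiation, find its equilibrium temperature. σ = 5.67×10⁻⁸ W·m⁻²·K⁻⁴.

T ≈ 875 K

First find the stellar flux at distance d: S = L/(4πd²) = 2.13×10²⁸/(4π·(1.13×10¹¹)²) = 1.327×10⁵ W/m².
For an isothermal sphere, absorbed (1−a)S·πr² = emitted σ·4πr²·T⁴, so T⁴ = (1−a)S/(4σ).
T⁴ = 1.00·1.327×10⁵/(4·5.67×10⁻⁸) = 5.853×10¹¹ K⁴.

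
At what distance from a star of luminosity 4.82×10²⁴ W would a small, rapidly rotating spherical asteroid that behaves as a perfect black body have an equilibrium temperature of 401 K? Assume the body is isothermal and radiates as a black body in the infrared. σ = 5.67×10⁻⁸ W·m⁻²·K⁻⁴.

d ≈ 8.09×10⁹ m

For an isothermal black-emitting sphere, (1−a)S·πr² = σ·4πr²·T⁴ ⇒ S = 4σT⁴/(1−a).
S = 4·5.67×10⁻⁸·(401)⁴/1.00 = 5864 W/m².
Flux falls as S = L/(4πd²), so d = √(L/(4πS)) = √(4.82×10²⁴/(4π·5864)).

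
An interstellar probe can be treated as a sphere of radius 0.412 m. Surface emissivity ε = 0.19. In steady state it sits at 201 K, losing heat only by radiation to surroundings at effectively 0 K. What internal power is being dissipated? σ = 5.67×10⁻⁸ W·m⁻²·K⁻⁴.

Steady state: P = εσA T⁴.
A = 4πr² = 2.133 m²; T⁴ = (201)⁴ = 1.632×10⁹ K⁴.
P = 0.19 × 5.67×10⁻⁸ × 2.133 × 1.632×10⁹.

P ≈ 37.5 W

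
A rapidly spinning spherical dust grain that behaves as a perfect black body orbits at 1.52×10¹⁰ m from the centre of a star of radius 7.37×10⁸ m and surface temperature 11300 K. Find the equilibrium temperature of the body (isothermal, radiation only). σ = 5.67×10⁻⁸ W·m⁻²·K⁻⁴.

T ≈ 1760 K

The star's surface emits σT_*⁴; at distance d the flux is S = σT_*⁴(R_*/d)².
S = 5.67×10⁻⁸·(11300)⁴·(7.37×10⁸/1.52×10¹⁰)² = 2.173×10⁶ W/m².
For an isothermal sphere T⁴ = (1−a)S/(4σ) = 9.583×10¹² K⁴.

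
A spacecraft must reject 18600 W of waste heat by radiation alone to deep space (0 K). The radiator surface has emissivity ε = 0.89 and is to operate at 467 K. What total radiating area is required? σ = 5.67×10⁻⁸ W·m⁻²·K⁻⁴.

A ≈ 7.75 m²

P = εσA T⁴ ⇒ A = P/(εσT⁴).
T⁴ = 4.756×10¹⁰ K⁴.
A = 18600/(0.89 × 5.67×10⁻⁸ × 4.756×10¹⁰).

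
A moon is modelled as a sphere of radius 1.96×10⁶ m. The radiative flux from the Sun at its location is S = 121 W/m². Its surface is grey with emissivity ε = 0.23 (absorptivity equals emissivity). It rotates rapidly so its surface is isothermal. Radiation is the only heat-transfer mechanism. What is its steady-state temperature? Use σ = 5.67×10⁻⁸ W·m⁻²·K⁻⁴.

T ≈ 152 K

At equilibrium, absorbed power = emitted power.
Absorbing cross-section = πr² = 1.207×10¹³ m²; emitting surface = 4πr² = 4.827×10¹³ m² (ratio 4).
εS·A_cross = εσ·A_surf·T⁴  ⇒  T⁴ = S/(4σ)   (ε cancels).
T⁴ = 121/(4·5.67×10⁻⁸) = 5.335×10⁸ K⁴.
T = (5.335×10⁸)^(1/4).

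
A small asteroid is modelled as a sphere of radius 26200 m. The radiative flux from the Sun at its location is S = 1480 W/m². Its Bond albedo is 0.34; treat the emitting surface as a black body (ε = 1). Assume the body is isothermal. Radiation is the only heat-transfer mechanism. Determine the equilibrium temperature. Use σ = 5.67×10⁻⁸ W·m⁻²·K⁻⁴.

At equilibrium, absorbed power = emitted power.
Absorbing cross-section = πr² = 2.157×10⁹ m²; emitting surface = 4πr² = 8.626×10⁹ m² (ratio 4).
(1−a)S·A_cross = εσ·A_surf·T⁴  ⇒  T⁴ = (1−a)S/(4σ).
T⁴ = 0.660·1480/(4·5.67×10⁻⁸) = 4.307×10⁹ K⁴.
T = (4.307×10⁹)^(1/4).

T ≈ 256 K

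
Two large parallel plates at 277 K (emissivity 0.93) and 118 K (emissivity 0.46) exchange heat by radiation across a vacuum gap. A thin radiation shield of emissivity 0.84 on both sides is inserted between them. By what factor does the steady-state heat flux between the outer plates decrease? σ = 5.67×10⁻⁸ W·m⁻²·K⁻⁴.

factor ≈ 1.61

Without shield: q₀ = σΔ(T⁴)/(1/ε₁+1/ε₂−1) with denominator 2.249.
With shield the two gaps are in series; the resistances add: (1/ε₁+1/ε_s−1)+(1/ε_s+1/ε₂−1) = 1.266+2.364 = 3.630.
Heat-flux ratio q₀/q = 3.630/2.249.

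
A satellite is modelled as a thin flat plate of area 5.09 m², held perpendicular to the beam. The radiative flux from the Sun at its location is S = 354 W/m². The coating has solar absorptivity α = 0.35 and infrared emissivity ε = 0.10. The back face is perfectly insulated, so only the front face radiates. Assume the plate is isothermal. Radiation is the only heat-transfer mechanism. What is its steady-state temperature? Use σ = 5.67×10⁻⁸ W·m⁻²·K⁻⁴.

At equilibrium, absorbed power = emitted power.
Absorbing cross-section = A = 5.090 m²; emitting surface = A = 5.090 m² (ratio 1).
αS·A_cross = εσ·A_surf·T⁴  ⇒  T⁴ = αS/(ε·1σ).
T⁴ = 0.350·354/(0.10·1·5.67×10⁻⁸) = 2.185×10¹⁰ K⁴.
T = (2.185×10¹⁰)^(1/4).

T ≈ 384 K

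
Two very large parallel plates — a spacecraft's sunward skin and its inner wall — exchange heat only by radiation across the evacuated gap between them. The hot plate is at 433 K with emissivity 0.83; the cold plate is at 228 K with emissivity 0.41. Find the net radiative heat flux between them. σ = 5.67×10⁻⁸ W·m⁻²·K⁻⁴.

q ≈ 696 W/m²

For two infinite grey parallel plates, q = σ(T₁⁴ − T₂⁴)/(1/ε₁ + 1/ε₂ − 1).
T₁⁴ − T₂⁴ = 3.515×10¹⁰ − 2.702×10⁹ = 3.245×10¹⁰ K⁴.
1/ε₁ + 1/ε₂ − 1 = 1.205 + 2.439 − 1 = 2.644.
q = 5.67×10⁻⁸ × 3.245×10¹⁰ / 2.644.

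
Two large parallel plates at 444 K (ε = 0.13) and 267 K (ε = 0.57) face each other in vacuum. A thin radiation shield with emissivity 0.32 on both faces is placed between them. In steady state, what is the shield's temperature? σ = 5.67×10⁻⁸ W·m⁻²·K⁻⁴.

In steady state the net flux on the hot side equals that on the cold side.
σ(T₁⁴−T_s⁴)/D₁ = σ(T_s⁴−T₂⁴)/D₂, with D₁ = 1/ε₁+1/ε_s−1 = 9.817, D₂ = 1/ε_s+1/ε₂−1 = 3.879.
Solve for T_s⁴: T_s⁴ = (D₂·T₁⁴ + D₁·T₂⁴)/(D₁+D₂) = 1.465×10¹⁰ K⁴.

T_s ≈ 348 K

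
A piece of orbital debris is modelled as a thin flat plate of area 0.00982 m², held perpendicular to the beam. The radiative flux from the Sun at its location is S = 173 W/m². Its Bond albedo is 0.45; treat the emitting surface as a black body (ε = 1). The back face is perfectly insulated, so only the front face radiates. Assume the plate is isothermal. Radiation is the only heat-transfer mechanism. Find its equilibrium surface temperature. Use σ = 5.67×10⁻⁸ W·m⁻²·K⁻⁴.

At equilibrium, absorbed power = emitted power.
Absorbing cross-section = A = 0.009820 m²; emitting surface = A = 0.009820 m² (ratio 1).
(1−a)S·A_cross = εσ·A_surf·T⁴  ⇒  T⁴ = (1−a)S/(1σ).
T⁴ = 0.550·173/(1·5.67×10⁻⁸) = 1.678×10⁹ K⁴.
T = (1.678×10⁹)^(1/4).

T ≈ 202 K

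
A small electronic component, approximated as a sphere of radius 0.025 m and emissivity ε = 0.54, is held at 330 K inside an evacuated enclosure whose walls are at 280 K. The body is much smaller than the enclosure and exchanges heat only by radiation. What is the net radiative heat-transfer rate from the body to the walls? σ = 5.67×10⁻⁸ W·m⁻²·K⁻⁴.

For a small grey body in a large enclosure: P_net = εσA(T_body⁴ − T_wall⁴).
A = 4πr² = 0.007854 m²; T_body⁴ − T_wall⁴ = 1.186×10¹⁰ − 6.147×10⁹ = 5.713×10⁹ K⁴.
|P_net| = 0.54·5.67×10⁻⁸·0.007854·5.713×10⁹.

P_net ≈ 1.37 W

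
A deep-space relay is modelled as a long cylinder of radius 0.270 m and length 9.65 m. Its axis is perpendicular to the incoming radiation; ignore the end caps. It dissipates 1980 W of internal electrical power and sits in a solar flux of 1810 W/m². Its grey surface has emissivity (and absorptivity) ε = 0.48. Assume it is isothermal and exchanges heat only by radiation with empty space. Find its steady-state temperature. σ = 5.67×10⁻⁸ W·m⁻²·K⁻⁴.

At steady state, absorbed solar power + internal power = radiated power.
Absorbed: α·S·A_cross = 0.48·1810·5.211 = 4527 W (cross-section 2rL).
Total input = 4527 + 1980 = 6507 W.
Radiated: εσ·A_surf·T⁴ with A_surf = 2πrL = 16.37 m².
T⁴ = 6507/(0.48·5.67×10⁻⁸·16.37) = 1.461×10¹⁰ K⁴.

T ≈ 348 K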